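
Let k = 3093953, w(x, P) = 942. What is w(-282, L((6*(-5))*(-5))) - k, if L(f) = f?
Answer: -3093011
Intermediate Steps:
w(-282, L((6*(-5))*(-5))) - k = 942 - 1*3093953 = 942 - 3093953 = -3093011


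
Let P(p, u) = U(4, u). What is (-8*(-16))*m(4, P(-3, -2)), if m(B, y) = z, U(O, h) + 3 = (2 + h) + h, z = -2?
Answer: -256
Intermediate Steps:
U(O, h) = -1 + 2*h (U(O, h) = -3 + ((2 + h) + h) = -3 + (2 + 2*h) = -1 + 2*h)
P(p, u) = -1 + 2*u
m(B, y) = -2
(-8*(-16))*m(4, P(-3, -2)) = -8*(-16)*(-2) = 128*(-2) = -256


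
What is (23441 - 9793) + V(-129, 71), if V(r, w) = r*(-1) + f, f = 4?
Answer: 13781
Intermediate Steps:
V(r, w) = 4 - r (V(r, w) = r*(-1) + 4 = -r + 4 = 4 - r)
(23441 - 9793) + V(-129, 71) = (23441 - 9793) + (4 - 1*(-129)) = 13648 + (4 + 129) = 13648 + 133 = 13781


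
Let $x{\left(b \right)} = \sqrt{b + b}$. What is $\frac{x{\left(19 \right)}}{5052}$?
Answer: $\frac{\sqrt{38}}{5052} \approx 0.0012202$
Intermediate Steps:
$x{\left(b \right)} = \sqrt{2} \sqrt{b}$ ($x{\left(b \right)} = \sqrt{2 b} = \sqrt{2} \sqrt{b}$)
$\frac{x{\left(19 \right)}}{5052} = \frac{\sqrt{2} \sqrt{19}}{5052} = \sqrt{38} \cdot \frac{1}{5052} = \frac{\sqrt{38}}{5052}$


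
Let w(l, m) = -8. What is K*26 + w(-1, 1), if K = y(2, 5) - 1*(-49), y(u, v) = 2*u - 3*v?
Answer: 980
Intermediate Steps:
y(u, v) = -3*v + 2*u
K = 38 (K = (-3*5 + 2*2) - 1*(-49) = (-15 + 4) + 49 = -11 + 49 = 38)
K*26 + w(-1, 1) = 38*26 - 8 = 988 - 8 = 980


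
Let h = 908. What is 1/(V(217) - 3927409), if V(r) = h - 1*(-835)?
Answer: -1/3925666 ≈ -2.5473e-7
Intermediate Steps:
V(r) = 1743 (V(r) = 908 - 1*(-835) = 908 + 835 = 1743)
1/(V(217) - 3927409) = 1/(1743 - 3927409) = 1/(-3925666) = -1/3925666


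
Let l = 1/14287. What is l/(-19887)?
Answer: -1/284125569 ≈ -3.5196e-9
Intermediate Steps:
l = 1/14287 ≈ 6.9994e-5
l/(-19887) = (1/14287)/(-19887) = (1/14287)*(-1/19887) = -1/284125569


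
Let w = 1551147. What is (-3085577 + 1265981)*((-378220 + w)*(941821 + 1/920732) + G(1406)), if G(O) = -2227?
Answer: -462687292435518235652493/230183 ≈ -2.0101e+18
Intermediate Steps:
(-3085577 + 1265981)*((-378220 + w)*(941821 + 1/920732) + G(1406)) = (-3085577 + 1265981)*((-378220 + 1551147)*(941821 + 1/920732) - 2227) = -1819596*(1172927*(941821 + 1/920732) - 2227) = -1819596*(1172927*(867164732973/920732) - 2227) = -1819596*(1017120928751821971/920732 - 2227) = -1819596*1017120926701351807/920732 = -462687292435518235652493/230183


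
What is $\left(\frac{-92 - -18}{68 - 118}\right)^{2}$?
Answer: $\frac{1369}{625} \approx 2.1904$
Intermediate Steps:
$\left(\frac{-92 - -18}{68 - 118}\right)^{2} = \left(\frac{-92 + 18}{-50}\right)^{2} = \left(\left(-74\right) \left(- \frac{1}{50}\right)\right)^{2} = \left(\frac{37}{25}\right)^{2} = \frac{1369}{625}$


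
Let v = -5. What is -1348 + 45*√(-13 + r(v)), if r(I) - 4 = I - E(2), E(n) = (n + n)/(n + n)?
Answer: -1348 + 45*I*√15 ≈ -1348.0 + 174.28*I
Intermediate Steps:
E(n) = 1 (E(n) = (2*n)/((2*n)) = (2*n)*(1/(2*n)) = 1)
r(I) = 3 + I (r(I) = 4 + (I - 1*1) = 4 + (I - 1) = 4 + (-1 + I) = 3 + I)
-1348 + 45*√(-13 + r(v)) = -1348 + 45*√(-13 + (3 - 5)) = -1348 + 45*√(-13 - 2) = -1348 + 45*√(-15) = -1348 + 45*(I*√15) = -1348 + 45*I*√15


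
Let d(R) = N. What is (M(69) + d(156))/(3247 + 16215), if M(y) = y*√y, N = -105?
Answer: -105/19462 + 69*√69/19462 ≈ 0.024055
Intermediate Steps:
d(R) = -105
M(y) = y^(3/2)
(M(69) + d(156))/(3247 + 16215) = (69^(3/2) - 105)/(3247 + 16215) = (69*√69 - 105)/19462 = (-105 + 69*√69)*(1/19462) = -105/19462 + 69*√69/19462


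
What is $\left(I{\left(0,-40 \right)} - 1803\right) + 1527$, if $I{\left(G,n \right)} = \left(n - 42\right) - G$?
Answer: $-358$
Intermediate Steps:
$I{\left(G,n \right)} = -42 + n - G$ ($I{\left(G,n \right)} = \left(-42 + n\right) - G = -42 + n - G$)
$\left(I{\left(0,-40 \right)} - 1803\right) + 1527 = \left(\left(-42 - 40 - 0\right) - 1803\right) + 1527 = \left(\left(-42 - 40 + 0\right) - 1803\right) + 1527 = \left(-82 - 1803\right) + 1527 = -1885 + 1527 = -358$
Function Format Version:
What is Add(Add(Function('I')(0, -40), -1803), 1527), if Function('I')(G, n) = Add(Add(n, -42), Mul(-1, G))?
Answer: -358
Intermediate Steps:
Function('I')(G, n) = Add(-42, n, Mul(-1, G)) (Function('I')(G, n) = Add(Add(-42, n), Mul(-1, G)) = Add(-42, n, Mul(-1, G)))
Add(Add(Function('I')(0, -40), -1803), 1527) = Add(Add(Add(-42, -40, Mul(-1, 0)), -1803), 1527) = Add(Add(Add(-42, -40, 0), -1803), 1527) = Add(Add(-82, -1803), 1527) = Add(-1885, 1527) = -358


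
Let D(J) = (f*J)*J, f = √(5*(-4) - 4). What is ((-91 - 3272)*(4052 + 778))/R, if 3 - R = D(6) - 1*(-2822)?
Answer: 1308280986/227939 - 33414768*I*√6/227939 ≈ 5739.6 - 359.08*I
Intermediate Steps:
f = 2*I*√6 (f = √(-20 - 4) = √(-24) = 2*I*√6 ≈ 4.899*I)
D(J) = 2*I*√6*J² (D(J) = ((2*I*√6)*J)*J = (2*I*J*√6)*J = 2*I*√6*J²)
R = -2819 - 72*I*√6 (R = 3 - (2*I*√6*6² - 1*(-2822)) = 3 - (2*I*√6*36 + 2822) = 3 - (72*I*√6 + 2822) = 3 - (2822 + 72*I*√6) = 3 + (-2822 - 72*I*√6) = -2819 - 72*I*√6 ≈ -2819.0 - 176.36*I)
((-91 - 3272)*(4052 + 778))/R = ((-91 - 3272)*(4052 + 778))/(-2819 - 72*I*√6) = (-3363*4830)/(-2819 - 72*I*√6) = -16243290/(-2819 - 72*I*√6)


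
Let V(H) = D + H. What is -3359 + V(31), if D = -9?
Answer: -3337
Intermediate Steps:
V(H) = -9 + H
-3359 + V(31) = -3359 + (-9 + 31) = -3359 + 22 = -3337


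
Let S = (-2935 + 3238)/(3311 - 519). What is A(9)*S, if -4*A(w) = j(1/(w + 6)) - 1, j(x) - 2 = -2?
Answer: 303/11168 ≈ 0.027131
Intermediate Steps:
j(x) = 0 (j(x) = 2 - 2 = 0)
A(w) = ¼ (A(w) = -(0 - 1)/4 = -¼*(-1) = ¼)
S = 303/2792 ≈ 0.10852
A(9)*S = (¼)*(303/2792) = 303/11168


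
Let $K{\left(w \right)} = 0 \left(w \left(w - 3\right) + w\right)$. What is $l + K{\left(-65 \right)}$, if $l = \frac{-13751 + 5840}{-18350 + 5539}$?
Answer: $\frac{7911}{12811} \approx 0.61752$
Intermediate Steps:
$l = \frac{7911}{12811}$ ($l = - \frac{7911}{-12811} = \left(-7911\right) \left(- \frac{1}{12811}\right) = \frac{7911}{12811} \approx 0.61752$)
$K{\left(w \right)} = 0$ ($K{\left(w \right)} = 0 \left(w \left(-3 + w\right) + w\right) = 0 \left(w + w \left(-3 + w\right)\right) = 0$)
$l + K{\left(-65 \right)} = \frac{7911}{12811} + 0 = \frac{7911}{12811}$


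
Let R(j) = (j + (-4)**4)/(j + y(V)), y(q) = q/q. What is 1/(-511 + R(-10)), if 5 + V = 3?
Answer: -3/1615 ≈ -0.0018576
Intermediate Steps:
V = -2 (V = -5 + 3 = -2)
y(q) = 1
R(j) = (256 + j)/(1 + j) (R(j) = (j + (-4)**4)/(j + 1) = (j + 256)/(1 + j) = (256 + j)/(1 + j))
1/(-511 + R(-10)) = 1/(-511 + (256 - 10)/(1 - 10)) = 1/(-511 + 246/(-9)) = 1/(-511 - 1/9*246) = 1/(-511 - 82/3) = 1/(-1615/3) = -3/1615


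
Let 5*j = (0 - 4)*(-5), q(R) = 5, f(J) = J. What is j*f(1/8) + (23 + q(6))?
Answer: 57/2 ≈ 28.500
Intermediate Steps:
j = 4 (j = ((0 - 4)*(-5))/5 = (-4*(-5))/5 = (1/5)*20 = 4)
j*f(1/8) + (23 + q(6)) = 4*(1/8) + (23 + 5) = 4*(1*(1/8)) + 28 = 4*(1/8) + 28 = 1/2 + 28 = 57/2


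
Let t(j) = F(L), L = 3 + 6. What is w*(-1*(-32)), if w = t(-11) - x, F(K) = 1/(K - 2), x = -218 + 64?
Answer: 34528/7 ≈ 4932.6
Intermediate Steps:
x = -154
L = 9
F(K) = 1/(-2 + K)
t(j) = ⅐ (t(j) = 1/(-2 + 9) = 1/7 = ⅐)
w = 1079/7 (w = ⅐ - 1*(-154) = ⅐ + 154 = 1079/7 ≈ 154.14)
w*(-1*(-32)) = 1079*(-1*(-32))/7 = (1079/7)*32 = 34528/7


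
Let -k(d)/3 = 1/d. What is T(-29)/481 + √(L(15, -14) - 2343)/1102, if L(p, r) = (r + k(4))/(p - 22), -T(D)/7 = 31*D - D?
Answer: 6090/481 + I*√458815/15428 ≈ 12.661 + 0.043905*I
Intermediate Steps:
k(d) = -3/d
T(D) = -210*D (T(D) = -7*(31*D - D) = -210*D)
L(p, r) = (-¾ + r)/(-22 + p) (L(p, r) = (r - 3/4)/(p - 22) = (r - 3*¼)/(-22 + p) = (r - ¾)/(-22 + p) = (-¾ + r)/(-22 + p))
T(-29)/481 + √(L(15, -14) - 2343)/1102 = -210*(-29)/481 + √((-¾ - 14)/(-22 + 15) - 2343)/1102 = 6090*(1/481) + √(-59/4/(-7) - 2343)*(1/1102) = 6090/481 + √(-⅐*(-59/4) - 2343)*(1/1102) = 6090/481 + √(59/28 - 2343)*(1/1102) = 6090/481 + √(-65545/28)*(1/1102) = 6090/481 + (I*√458815/14)*(1/1102) = 6090/481 + I*√458815/15428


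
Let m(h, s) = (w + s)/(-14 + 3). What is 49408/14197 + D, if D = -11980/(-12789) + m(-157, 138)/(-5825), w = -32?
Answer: 51404767066798/11633805119475 ≈ 4.4186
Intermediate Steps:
m(h, s) = 32/11 - s/11 (m(h, s) = (-32 + s)/(-14 + 3) = (-32 + s)/(-11) = (-32 + s)*(-1/11) = 32/11 - s/11)
D = 768974134/819455175 (D = -11980/(-12789) + (32/11 - 1/11*138)/(-5825) = -11980*(-1/12789) + (32/11 - 138/11)*(-1/5825) = 11980/12789 - 106/11*(-1/5825) = 11980/12789 + 106/64075 = 768974134/819455175 ≈ 0.93840)
49408/14197 + D = 49408/14197 + 768974134/819455175 = 51404767066798/11633805119475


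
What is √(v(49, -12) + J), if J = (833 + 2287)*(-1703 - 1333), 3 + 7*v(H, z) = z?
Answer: I*√464143785/7 ≈ 3077.7*I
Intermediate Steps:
v(H, z) = -3/7 + z/7
J = -9472320 (J = 3120*(-3036) = -9472320)
√(v(49, -12) + J) = √((-3/7 + (⅐)*(-12)) - 9472320) = √((-3/7 - 12/7) - 9472320) = √(-15/7 - 9472320) = √(-66306255/7) = I*√464143785/7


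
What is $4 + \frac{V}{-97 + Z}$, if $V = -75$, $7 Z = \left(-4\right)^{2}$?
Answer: $\frac{1059}{221} \approx 4.7919$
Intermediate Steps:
$Z = \frac{16}{7}$ ($Z = \frac{\left(-4\right)^{2}}{7} = \frac{1}{7} \cdot 16 = \frac{16}{7} \approx 2.2857$)
$4 + \frac{V}{-97 + Z} = 4 + \frac{1}{-97 + \frac{16}{7}} \left(-75\right) = 4 + \frac{1}{- \frac{663}{7}} \left(-75\right) = 4 - - \frac{175}{221} = 4 + \frac{175}{221} = \frac{1059}{221}$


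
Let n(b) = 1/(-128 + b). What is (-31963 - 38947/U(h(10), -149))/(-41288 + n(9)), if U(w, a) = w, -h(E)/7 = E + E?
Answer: 75409841/98265460 ≈ 0.76741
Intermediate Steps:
h(E) = -14*E (h(E) = -7*(E + E) = -14*E)
(-31963 - 38947/U(h(10), -149))/(-41288 + n(9)) = (-31963 - 38947/((-14*10)))/(-41288 + 1/(-128 + 9)) = (-31963 - 38947/(-140))/(-41288 + 1/(-119)) = (-31963 - 38947*(-1/140))/(-41288 - 1/119) = (-31963 + 38947/140)/(-4913273/119) = -4435873/140*(-119/4913273) = 75409841/98265460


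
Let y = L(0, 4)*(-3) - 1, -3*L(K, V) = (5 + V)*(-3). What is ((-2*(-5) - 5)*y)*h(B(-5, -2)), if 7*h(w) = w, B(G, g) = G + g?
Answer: 140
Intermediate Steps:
h(w) = w/7
L(K, V) = 5 + V (L(K, V) = -(5 + V)*(-3)/3 = -(-15 - 3*V)/3 = 5 + V)
y = -28 (y = (5 + 4)*(-3) - 1 = 9*(-3) - 1 = -27 - 1 = -28)
((-2*(-5) - 5)*y)*h(B(-5, -2)) = ((-2*(-5) - 5)*(-28))*((-5 - 2)/7) = ((10 - 5)*(-28))*((⅐)*(-7)) = (5*(-28))*(-1) = -140*(-1) = 140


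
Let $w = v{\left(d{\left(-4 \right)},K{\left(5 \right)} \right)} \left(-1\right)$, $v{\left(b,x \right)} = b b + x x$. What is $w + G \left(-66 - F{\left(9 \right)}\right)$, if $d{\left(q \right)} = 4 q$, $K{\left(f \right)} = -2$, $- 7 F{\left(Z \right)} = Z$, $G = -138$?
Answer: $\frac{60694}{7} \approx 8670.6$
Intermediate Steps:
$F{\left(Z \right)} = - \frac{Z}{7}$
$v{\left(b,x \right)} = b^{2} + x^{2}$
$w = -260$ ($w = \left(\left(4 \left(-4\right)\right)^{2} + \left(-2\right)^{2}\right) \left(-1\right) = \left(\left(-16\right)^{2} + 4\right) \left(-1\right) = \left(256 + 4\right) \left(-1\right) = 260 \left(-1\right) = -260$)
$w + G \left(-66 - F{\left(9 \right)}\right) = -260 - 138 \left(-66 - \left(- \frac{1}{7}\right) 9\right) = -260 - 138 \left(-66 - - \frac{9}{7}\right) = -260 - 138 \left(-66 + \frac{9}{7}\right) = -260 - - \frac{62514}{7} = -260 + \frac{62514}{7} = \frac{60694}{7}$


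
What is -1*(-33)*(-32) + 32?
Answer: -1024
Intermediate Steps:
-1*(-33)*(-32) + 32 = 33*(-32) + 32 = -1056 + 32 = -1024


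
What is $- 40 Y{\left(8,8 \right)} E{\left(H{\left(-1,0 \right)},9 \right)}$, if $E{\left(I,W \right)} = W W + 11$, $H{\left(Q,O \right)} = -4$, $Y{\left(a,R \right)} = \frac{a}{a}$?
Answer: $-3680$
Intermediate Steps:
$Y{\left(a,R \right)} = 1$
$E{\left(I,W \right)} = 11 + W^{2}$ ($E{\left(I,W \right)} = W^{2} + 11 = 11 + W^{2}$)
$- 40 Y{\left(8,8 \right)} E{\left(H{\left(-1,0 \right)},9 \right)} = \left(-40\right) 1 \left(11 + 9^{2}\right) = - 40 \left(11 + 81\right) = \left(-40\right) 92 = -3680$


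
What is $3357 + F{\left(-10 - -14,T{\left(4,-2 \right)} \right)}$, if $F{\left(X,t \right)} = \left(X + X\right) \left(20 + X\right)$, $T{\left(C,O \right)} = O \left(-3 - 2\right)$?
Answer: $3549$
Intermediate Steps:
$T{\left(C,O \right)} = - 5 O$ ($T{\left(C,O \right)} = O \left(-5\right) = - 5 O$)
$F{\left(X,t \right)} = 2 X \left(20 + X\right)$
$3357 + F{\left(-10 - -14,T{\left(4,-2 \right)} \right)} = 3357 + 2 \left(-10 - -14\right) \left(20 - -4\right) = 3357 + 2 \left(-10 + 14\right) \left(20 + \left(-10 + 14\right)\right) = 3357 + 2 \cdot 4 \left(20 + 4\right) = 3357 + 2 \cdot 4 \cdot 24 = 3357 + 192 = 3549$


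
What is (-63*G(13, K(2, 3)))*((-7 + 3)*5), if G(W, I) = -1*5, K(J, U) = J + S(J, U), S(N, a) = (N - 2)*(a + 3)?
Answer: -6300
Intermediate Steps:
S(N, a) = (-2 + N)*(3 + a)
K(J, U) = -6 - 2*U + 4*J + J*U (K(J, U) = J + (-6 - 2*U + 3*J + J*U) = -6 - 2*U + 4*J + J*U)
G(W, I) = -5
(-63*G(13, K(2, 3)))*((-7 + 3)*5) = (-63*(-5))*((-7 + 3)*5) = 315*(-4*5) = 315*(-20) = -6300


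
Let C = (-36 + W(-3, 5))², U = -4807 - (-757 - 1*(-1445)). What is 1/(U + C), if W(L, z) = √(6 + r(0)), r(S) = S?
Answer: -4193/17550145 + 72*√6/17550145 ≈ -0.00022887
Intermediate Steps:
W(L, z) = √6 (W(L, z) = √(6 + 0) = √6)
U = -5495 (U = -4807 - (-757 + 1445) = -4807 - 1*688 = -4807 - 688 = -5495)
C = (-36 + √6)² ≈ 1125.6
1/(U + C) = 1/(-5495 + (36 - √6)²)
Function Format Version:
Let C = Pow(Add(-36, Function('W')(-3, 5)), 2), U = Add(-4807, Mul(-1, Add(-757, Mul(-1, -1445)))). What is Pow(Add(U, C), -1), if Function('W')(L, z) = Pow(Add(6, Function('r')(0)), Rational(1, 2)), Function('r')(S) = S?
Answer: Add(Rational(-4193, 17550145), Mul(Rational(72, 17550145), Pow(6, Rational(1, 2)))) ≈ -0.00022887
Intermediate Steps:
Function('W')(L, z) = Pow(6, Rational(1, 2)) (Function('W')(L, z) = Pow(Add(6, 0), Rational(1, 2)) = Pow(6, Rational(1, 2)))
U = -5495 (U = Add(-4807, Mul(-1, Add(-757, 1445))) = Add(-4807, Mul(-1, 688)) = Add(-4807, -688) = -5495)
C = Pow(Add(-36, Pow(6, Rational(1, 2))), 2) ≈ 1125.6
Pow(Add(U, C), -1) = Pow(Add(-5495, Pow(Add(36, Mul(-1, Pow(6, Rational(1, 2)))), 2)), -1)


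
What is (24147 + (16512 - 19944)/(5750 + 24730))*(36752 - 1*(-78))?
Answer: 889329863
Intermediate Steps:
(24147 + (16512 - 19944)/(5750 + 24730))*(36752 - 1*(-78)) = (24147 - 3432/30480)*(36752 + 78) = (24147 - 3432*1/30480)*36830 = (24147 - 143/1270)*36830 = (30666547/1270)*36830 = 889329863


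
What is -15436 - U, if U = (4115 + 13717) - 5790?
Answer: -27478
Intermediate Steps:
U = 12042 (U = 17832 - 5790 = 12042)
-15436 - U = -15436 - 1*12042 = -15436 - 12042 = -27478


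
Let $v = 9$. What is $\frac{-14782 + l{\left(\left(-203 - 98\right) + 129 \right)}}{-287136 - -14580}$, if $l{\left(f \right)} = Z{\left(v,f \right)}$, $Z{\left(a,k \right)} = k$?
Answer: $\frac{7477}{136278} \approx 0.054866$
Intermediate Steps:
$l{\left(f \right)} = f$
$\frac{-14782 + l{\left(\left(-203 - 98\right) + 129 \right)}}{-287136 - -14580} = \frac{-14782 + \left(\left(-203 - 98\right) + 129\right)}{-287136 - -14580} = \frac{-14782 + \left(-301 + 129\right)}{-287136 + \left(-43735 + 58315\right)} = \frac{-14782 - 172}{-287136 + 14580} = - \frac{14954}{-272556} = \left(-14954\right) \left(- \frac{1}{272556}\right) = \frac{7477}{136278}$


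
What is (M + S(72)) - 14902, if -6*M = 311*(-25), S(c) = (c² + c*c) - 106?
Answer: -20065/6 ≈ -3344.2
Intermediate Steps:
S(c) = -106 + 2*c² (S(c) = (c² + c²) - 106 = 2*c² - 106 = -106 + 2*c²)
M = 7775/6 (M = -311*(-25)/6 = -⅙*(-7775) = 7775/6 ≈ 1295.8)
(M + S(72)) - 14902 = (7775/6 + (-106 + 2*72²)) - 14902 = (7775/6 + (-106 + 2*5184)) - 14902 = (7775/6 + (-106 + 10368)) - 14902 = (7775/6 + 10262) - 14902 = 69347/6 - 14902 = -20065/6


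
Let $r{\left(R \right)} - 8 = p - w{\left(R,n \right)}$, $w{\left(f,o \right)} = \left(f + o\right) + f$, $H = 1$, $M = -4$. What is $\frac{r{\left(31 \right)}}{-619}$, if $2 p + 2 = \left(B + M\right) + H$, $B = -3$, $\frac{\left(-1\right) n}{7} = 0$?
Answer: $\frac{58}{619} \approx 0.093699$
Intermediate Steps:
$n = 0$ ($n = \left(-7\right) 0 = 0$)
$w{\left(f,o \right)} = o + 2 f$
$p = -4$ ($p = -1 + \frac{\left(-3 - 4\right) + 1}{2} = -1 + \frac{-7 + 1}{2} = -1 + \frac{1}{2} \left(-6\right) = -1 - 3 = -4$)
$r{\left(R \right)} = 4 - 2 R$ ($r{\left(R \right)} = 8 - \left(4 + 2 R\right) = 4 - 2 R$)
$\frac{r{\left(31 \right)}}{-619} = \frac{4 - 62}{-619} = \left(4 - 62\right) \left(- \frac{1}{619}\right) = \left(-58\right) \left(- \frac{1}{619}\right) = \frac{58}{619}$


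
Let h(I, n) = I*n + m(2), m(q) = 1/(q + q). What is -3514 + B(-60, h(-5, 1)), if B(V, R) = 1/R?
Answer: -66770/19 ≈ -3514.2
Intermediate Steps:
m(q) = 1/(2*q)
h(I, n) = ¼ + I*n (h(I, n) = I*n + (½)/2 = I*n + (½)*(½) = I*n + ¼ = ¼ + I*n)
B(V, R) = 1/R
-3514 + B(-60, h(-5, 1)) = -3514 + 1/(¼ - 5*1) = -3514 + 1/(¼ - 5) = -3514 + 1/(-19/4) = -3514 - 4/19 = -66770/19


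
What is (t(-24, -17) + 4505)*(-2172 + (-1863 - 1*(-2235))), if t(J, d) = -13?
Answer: -8085600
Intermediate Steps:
(t(-24, -17) + 4505)*(-2172 + (-1863 - 1*(-2235))) = (-13 + 4505)*(-2172 + (-1863 - 1*(-2235))) = 4492*(-2172 + (-1863 + 2235)) = 4492*(-2172 + 372) = 4492*(-1800) = -8085600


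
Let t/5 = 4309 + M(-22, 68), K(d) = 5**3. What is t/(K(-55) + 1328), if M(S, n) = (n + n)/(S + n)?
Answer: 495875/33419 ≈ 14.838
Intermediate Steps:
K(d) = 125
M(S, n) = 2*n/(S + n) (M(S, n) = (2*n)/(S + n) = 2*n/(S + n))
t = 495875/23 (t = 5*(4309 + 2*68/(-22 + 68)) = 5*(4309 + 2*68/46) = 5*(4309 + 2*68*(1/46)) = 5*(4309 + 68/23) = 5*(99175/23) = 495875/23 ≈ 21560.)
t/(K(-55) + 1328) = 495875/(23*(125 + 1328)) = (495875/23)/1453 = (495875/23)*(1/1453) = 495875/33419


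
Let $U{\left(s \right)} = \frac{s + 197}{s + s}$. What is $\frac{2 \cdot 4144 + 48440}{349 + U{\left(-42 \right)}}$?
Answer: $\frac{4765152}{29161} \approx 163.41$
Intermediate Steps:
$U{\left(s \right)} = \frac{197 + s}{2 s}$
$\frac{2 \cdot 4144 + 48440}{349 + U{\left(-42 \right)}} = \frac{2 \cdot 4144 + 48440}{349 + \frac{197 - 42}{2 \left(-42\right)}} = \frac{8288 + 48440}{349 + \frac{1}{2} \left(- \frac{1}{42}\right) 155} = \frac{56728}{349 - \frac{155}{84}} = \frac{56728}{\frac{29161}{84}} = 56728 \cdot \frac{84}{29161} = \frac{4765152}{29161}$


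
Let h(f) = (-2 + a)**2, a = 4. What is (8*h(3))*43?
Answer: 1376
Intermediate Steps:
h(f) = 4 (h(f) = (-2 + 4)**2 = 2**2 = 4)
(8*h(3))*43 = (8*4)*43 = 32*43 = 1376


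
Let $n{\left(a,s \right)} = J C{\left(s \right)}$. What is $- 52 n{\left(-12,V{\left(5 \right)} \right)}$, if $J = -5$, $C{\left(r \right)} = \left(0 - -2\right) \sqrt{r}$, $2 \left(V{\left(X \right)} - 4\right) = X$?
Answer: $260 \sqrt{26} \approx 1325.7$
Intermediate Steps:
$V{\left(X \right)} = 4 + \frac{X}{2}$
$C{\left(r \right)} = 2 \sqrt{r}$ ($C{\left(r \right)} = \left(0 + 2\right) \sqrt{r} = 2 \sqrt{r}$)
$n{\left(a,s \right)} = - 10 \sqrt{s}$ ($n{\left(a,s \right)} = - 5 \cdot 2 \sqrt{s} = - 10 \sqrt{s}$)
$- 52 n{\left(-12,V{\left(5 \right)} \right)} = - 52 \left(- 10 \sqrt{4 + \frac{1}{2} \cdot 5}\right) = - 52 \left(- 10 \sqrt{4 + \frac{5}{2}}\right) = - 52 \left(- 10 \sqrt{\frac{13}{2}}\right) = - 52 \left(- 10 \frac{\sqrt{26}}{2}\right) = - 52 \left(- 5 \sqrt{26}\right) = 260 \sqrt{26}$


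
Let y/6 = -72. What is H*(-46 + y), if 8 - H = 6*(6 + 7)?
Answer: 33460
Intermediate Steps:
y = -432 (y = 6*(-72) = -432)
H = -70 (H = 8 - 6*(6 + 7) = 8 - 6*13 = 8 - 1*78 = 8 - 78 = -70)
H*(-46 + y) = -70*(-46 - 432) = -70*(-478) = 33460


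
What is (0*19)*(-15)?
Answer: 0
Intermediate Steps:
(0*19)*(-15) = 0*(-15) = 0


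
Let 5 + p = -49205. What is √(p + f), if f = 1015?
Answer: 9*I*√595 ≈ 219.53*I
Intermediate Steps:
p = -49210 (p = -5 - 49205 = -49210)
√(p + f) = √(-49210 + 1015) = √(-48195) = 9*I*√595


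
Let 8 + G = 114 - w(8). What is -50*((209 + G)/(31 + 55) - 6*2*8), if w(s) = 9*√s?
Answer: 198525/43 + 450*√2/43 ≈ 4631.7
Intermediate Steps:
G = 106 - 18*√2 (G = -8 + (114 - 9*√8) = -8 + (114 - 9*2*√2) = -8 + (114 - 18*√2) = 106 - 18*√2 ≈ 80.544)
-50*((209 + G)/(31 + 55) - 6*2*8) = -50*((209 + (106 - 18*√2))/(31 + 55) - 6*2*8) = -50*((315 - 18*√2)/86 - 12*8) = -50*((315 - 18*√2)*(1/86) - 96) = -50*((315/86 - 9*√2/43) - 96) = -50*(-7941/86 - 9*√2/43) = 198525/43 + 450*√2/43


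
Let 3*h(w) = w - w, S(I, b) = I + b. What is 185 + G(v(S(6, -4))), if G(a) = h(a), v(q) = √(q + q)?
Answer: 185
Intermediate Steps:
v(q) = √2*√q (v(q) = √(2*q) = √2*√q)
h(w) = 0 (h(w) = (w - w)/3 = (⅓)*0 = 0)
G(a) = 0
185 + G(v(S(6, -4))) = 185 + 0 = 185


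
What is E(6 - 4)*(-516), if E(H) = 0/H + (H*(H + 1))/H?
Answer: -1548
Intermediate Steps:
E(H) = 1 + H (E(H) = 0 + (H*(1 + H))/H = 0 + (1 + H) = 1 + H)
E(6 - 4)*(-516) = (1 + (6 - 4))*(-516) = (1 + 2)*(-516) = 3*(-516) = -1548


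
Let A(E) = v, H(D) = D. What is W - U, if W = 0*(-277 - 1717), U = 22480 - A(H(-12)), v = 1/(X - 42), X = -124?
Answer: -3731681/166 ≈ -22480.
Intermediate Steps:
v = -1/166 (v = 1/(-124 - 42) = 1/(-166) = -1/166 ≈ -0.0060241)
A(E) = -1/166
U = 3731681/166 (U = 22480 - 1*(-1/166) = 22480 + 1/166 = 3731681/166 ≈ 22480.)
W = 0 (W = 0*(-1994) = 0)
W - U = 0 - 1*3731681/166 = 0 - 3731681/166 = -3731681/166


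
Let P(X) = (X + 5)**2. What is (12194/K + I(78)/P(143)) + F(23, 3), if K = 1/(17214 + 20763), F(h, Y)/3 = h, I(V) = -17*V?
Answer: 5071779279201/10952 ≈ 4.6309e+8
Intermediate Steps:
P(X) = (5 + X)**2
F(h, Y) = 3*h
K = 1/37977 ≈ 2.6332e-5
(12194/K + I(78)/P(143)) + F(23, 3) = (12194/(1/37977) + (-17*78)/((5 + 143)**2)) + 3*23 = (12194*37977 - 1326/(148**2)) + 69 = (463091538 - 1326/21904) + 69 = (463091538 - 1326*1/21904) + 69 = (463091538 - 663/10952) + 69 = 5071778523513/10952 + 69 = 5071779279201/10952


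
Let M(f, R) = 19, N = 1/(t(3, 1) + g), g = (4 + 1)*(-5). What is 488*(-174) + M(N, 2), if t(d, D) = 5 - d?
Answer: -84893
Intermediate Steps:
g = -25 (g = 5*(-5) = -25)
N = -1/23 (N = 1/((5 - 1*3) - 25) = 1/((5 - 3) - 25) = 1/(2 - 25) = 1/(-23) = -1/23 ≈ -0.043478)
488*(-174) + M(N, 2) = 488*(-174) + 19 = -84912 + 19 = -84893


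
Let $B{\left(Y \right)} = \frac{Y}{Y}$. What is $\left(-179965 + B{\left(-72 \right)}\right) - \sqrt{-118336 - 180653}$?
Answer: $-179964 - 3 i \sqrt{33221} \approx -1.7996 \cdot 10^{5} - 546.8 i$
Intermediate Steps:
$B{\left(Y \right)} = 1$
$\left(-179965 + B{\left(-72 \right)}\right) - \sqrt{-118336 - 180653} = \left(-179965 + 1\right) - \sqrt{-118336 - 180653} = -179964 - \sqrt{-298989} = -179964 - 3 i \sqrt{33221}$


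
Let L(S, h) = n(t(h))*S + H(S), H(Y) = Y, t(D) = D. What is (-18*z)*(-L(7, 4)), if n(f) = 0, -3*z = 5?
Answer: -210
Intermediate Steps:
z = -5/3 (z = -⅓*5 = -5/3 ≈ -1.6667)
L(S, h) = S (L(S, h) = 0*S + S = 0 + S = S)
(-18*z)*(-L(7, 4)) = (-18*(-5/3))*(-1*7) = 30*(-7) = -210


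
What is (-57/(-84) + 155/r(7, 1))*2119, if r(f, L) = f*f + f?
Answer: 408967/56 ≈ 7303.0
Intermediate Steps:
r(f, L) = f + f² (r(f, L) = f² + f = f + f²)
(-57/(-84) + 155/r(7, 1))*2119 = (-57/(-84) + 155/((7*(1 + 7))))*2119 = (-57*(-1/84) + 155/((7*8)))*2119 = (19/28 + 155/56)*2119 = (193/56)*2119 = 408967/56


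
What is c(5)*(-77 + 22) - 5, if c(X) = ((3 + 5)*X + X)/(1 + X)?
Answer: -835/2 ≈ -417.50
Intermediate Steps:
c(X) = 9*X/(1 + X) (c(X) = (8*X + X)/(1 + X) = (9*X)/(1 + X) = 9*X/(1 + X))
c(5)*(-77 + 22) - 5 = (9*5/(1 + 5))*(-77 + 22) - 5 = (9*5/6)*(-55) - 5 = (9*5*(⅙))*(-55) - 5 = (15/2)*(-55) - 5 = -825/2 - 5 = -835/2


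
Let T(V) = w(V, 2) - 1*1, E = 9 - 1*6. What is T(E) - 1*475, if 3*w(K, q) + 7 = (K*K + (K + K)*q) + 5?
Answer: -1409/3 ≈ -469.67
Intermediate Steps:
E = 3 (E = 9 - 6 = 3)
w(K, q) = -⅔ + K²/3 + 2*K*q/3 (w(K, q) = -7/3 + ((K*K + (K + K)*q) + 5)/3 = -7/3 + ((K² + (2*K)*q) + 5)/3 = -7/3 + ((K² + 2*K*q) + 5)/3 = -7/3 + (5 + K² + 2*K*q)/3 = -7/3 + (5/3 + K²/3 + 2*K*q/3) = -⅔ + K²/3 + 2*K*q/3)
T(V) = -5/3 + V²/3 + 4*V/3 (T(V) = (-⅔ + V²/3 + (⅔)*V*2) - 1*1 = (-⅔ + V²/3 + 4*V/3) - 1 = -5/3 + V²/3 + 4*V/3)
T(E) - 1*475 = (-5/3 + (⅓)*3² + (4/3)*3) - 1*475 = (-5/3 + (⅓)*9 + 4) - 475 = (-5/3 + 3 + 4) - 475 = 16/3 - 475 = -1409/3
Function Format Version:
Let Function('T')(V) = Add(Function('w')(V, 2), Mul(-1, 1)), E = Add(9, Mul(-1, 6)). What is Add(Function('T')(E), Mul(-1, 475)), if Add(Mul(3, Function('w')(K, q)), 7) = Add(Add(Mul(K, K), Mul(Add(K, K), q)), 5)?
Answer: Rational(-1409, 3) ≈ -469.67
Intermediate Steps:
E = 3 (E = Add(9, -6) = 3)
Function('w')(K, q) = Add(Rational(-2, 3), Mul(Rational(1, 3), Pow(K, 2)), Mul(Rational(2, 3), K, q)) (Function('w')(K, q) = Add(Rational(-7, 3), Mul(Rational(1, 3), Add(Add(Mul(K, K), Mul(Add(K, K), q)), 5))) = Add(Rational(-7, 3), Mul(Rational(1, 3), Add(Add(Pow(K, 2), Mul(Mul(2, K), q)), 5))) = Add(Rational(-7, 3), Mul(Rational(1, 3), Add(Add(Pow(K, 2), Mul(2, K, q)), 5))) = Add(Rational(-7, 3), Mul(Rational(1, 3), Add(5, Pow(K, 2), Mul(2, K, q)))) = Add(Rational(-7, 3), Add(Rational(5, 3), Mul(Rational(1, 3), Pow(K, 2)), Mul(Rational(2, 3), K, q))) = Add(Rational(-2, 3), Mul(Rational(1, 3), Pow(K, 2)), Mul(Rational(2, 3), K, q)))
Function('T')(V) = Add(Rational(-5, 3), Mul(Rational(1, 3), Pow(V, 2)), Mul(Rational(4, 3), V)) (Function('T')(V) = Add(Add(Rational(-2, 3), Mul(Rational(1, 3), Pow(V, 2)), Mul(Rational(2, 3), V, 2)), Mul(-1, 1)) = Add(Add(Rational(-2, 3), Mul(Rational(1, 3), Pow(V, 2)), Mul(Rational(4, 3), V)), -1) = Add(Rational(-5, 3), Mul(Rational(1, 3), Pow(V, 2)), Mul(Rational(4, 3), V)))
Add(Function('T')(E), Mul(-1, 475)) = Add(Add(Rational(-5, 3), Mul(Rational(1, 3), Pow(3, 2)), Mul(Rational(4, 3), 3)), Mul(-1, 475)) = Add(Add(Rational(-5, 3), Mul(Rational(1, 3), 9), 4), -475) = Add(Add(Rational(-5, 3), 3, 4), -475) = Add(Rational(16, 3), -475) = Rational(-1409, 3)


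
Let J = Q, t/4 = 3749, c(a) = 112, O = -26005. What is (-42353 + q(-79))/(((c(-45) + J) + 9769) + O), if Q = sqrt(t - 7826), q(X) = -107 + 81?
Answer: 341659498/129988103 + 42379*sqrt(7170)/259976206 ≈ 2.6422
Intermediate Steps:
q(X) = -26
t = 14996 (t = 4*3749 = 14996)
Q = sqrt(7170) (Q = sqrt(14996 - 7826) = sqrt(7170) ≈ 84.676)
J = sqrt(7170) ≈ 84.676
(-42353 + q(-79))/(((c(-45) + J) + 9769) + O) = (-42353 - 26)/(((112 + sqrt(7170)) + 9769) - 26005) = -42379/((9881 + sqrt(7170)) - 26005) = -42379/(-16124 + sqrt(7170))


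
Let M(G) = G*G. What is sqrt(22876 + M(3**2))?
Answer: sqrt(22957) ≈ 151.52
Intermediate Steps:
M(G) = G**2
sqrt(22876 + M(3**2)) = sqrt(22876 + (3**2)**2) = sqrt(22876 + 9**2) = sqrt(22876 + 81) = sqrt(22957)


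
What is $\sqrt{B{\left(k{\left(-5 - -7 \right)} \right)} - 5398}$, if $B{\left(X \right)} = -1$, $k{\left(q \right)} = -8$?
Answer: $i \sqrt{5399} \approx 73.478 i$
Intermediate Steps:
$\sqrt{B{\left(k{\left(-5 - -7 \right)} \right)} - 5398} = \sqrt{-1 - 5398} = \sqrt{-5399} = i \sqrt{5399}$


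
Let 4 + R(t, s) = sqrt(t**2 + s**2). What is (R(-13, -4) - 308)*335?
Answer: -104520 + 335*sqrt(185) ≈ -99964.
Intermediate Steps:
R(t, s) = -4 + sqrt(s**2 + t**2) (R(t, s) = -4 + sqrt(t**2 + s**2) = -4 + sqrt(s**2 + t**2))
(R(-13, -4) - 308)*335 = ((-4 + sqrt((-4)**2 + (-13)**2)) - 308)*335 = ((-4 + sqrt(16 + 169)) - 308)*335 = ((-4 + sqrt(185)) - 308)*335 = (-312 + sqrt(185))*335 = -104520 + 335*sqrt(185)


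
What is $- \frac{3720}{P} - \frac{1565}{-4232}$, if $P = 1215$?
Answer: $- \frac{922771}{342792} \approx -2.6919$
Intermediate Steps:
$- \frac{3720}{P} - \frac{1565}{-4232} = - \frac{3720}{1215} - \frac{1565}{-4232} = \left(-3720\right) \frac{1}{1215} - - \frac{1565}{4232} = - \frac{248}{81} + \frac{1565}{4232} = - \frac{922771}{342792}$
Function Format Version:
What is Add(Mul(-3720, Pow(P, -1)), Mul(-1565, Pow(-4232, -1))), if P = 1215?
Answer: Rational(-922771, 342792) ≈ -2.6919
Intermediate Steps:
Add(Mul(-3720, Pow(P, -1)), Mul(-1565, Pow(-4232, -1))) = Add(Mul(-3720, Pow(1215, -1)), Mul(-1565, Pow(-4232, -1))) = Add(Mul(-3720, Rational(1, 1215)), Mul(-1565, Rational(-1, 4232))) = Add(Rational(-248, 81), Rational(1565, 4232)) = Rational(-922771, 342792)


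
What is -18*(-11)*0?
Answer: 0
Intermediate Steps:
-18*(-11)*0 = 198*0 = 0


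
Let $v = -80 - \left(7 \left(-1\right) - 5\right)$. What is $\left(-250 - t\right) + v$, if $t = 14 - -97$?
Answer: $-429$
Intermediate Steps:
$t = 111$ ($t = 14 + 97 = 111$)
$v = -68$ ($v = -80 - \left(-7 - 5\right) = -80 - -12 = -80 + 12 = -68$)
$\left(-250 - t\right) + v = \left(-250 - 111\right) - 68 = -361 - 68 = -429$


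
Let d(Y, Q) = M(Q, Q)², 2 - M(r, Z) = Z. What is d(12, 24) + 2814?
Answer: 3298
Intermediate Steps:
M(r, Z) = 2 - Z
d(Y, Q) = (2 - Q)²
d(12, 24) + 2814 = (-2 + 24)² + 2814 = 22² + 2814 = 484 + 2814 = 3298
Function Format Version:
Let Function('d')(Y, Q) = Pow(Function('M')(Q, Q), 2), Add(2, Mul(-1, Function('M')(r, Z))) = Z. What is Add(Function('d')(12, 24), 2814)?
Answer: 3298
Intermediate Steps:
Function('M')(r, Z) = Add(2, Mul(-1, Z))
Function('d')(Y, Q) = Pow(Add(2, Mul(-1, Q)), 2)
Add(Function('d')(12, 24), 2814) = Add(Pow(Add(-2, 24), 2), 2814) = Add(Pow(22, 2), 2814) = Add(484, 2814) = 3298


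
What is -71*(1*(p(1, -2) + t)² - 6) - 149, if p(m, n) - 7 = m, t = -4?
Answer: -859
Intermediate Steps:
p(m, n) = 7 + m
-71*(1*(p(1, -2) + t)² - 6) - 149 = -71*(1*((7 + 1) - 4)² - 6) - 149 = -71*(1*(8 - 4)² - 6) - 149 = -71*(1*4² - 6) - 149 = -71*(1*16 - 6) - 149 = -71*(16 - 6) - 149 = -71*10 - 149 = -710 - 149 = -859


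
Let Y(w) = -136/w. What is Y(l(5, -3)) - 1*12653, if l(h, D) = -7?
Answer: -88435/7 ≈ -12634.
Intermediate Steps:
Y(l(5, -3)) - 1*12653 = -136/(-7) - 1*12653 = -136*(-⅐) - 12653 = 136/7 - 12653 = -88435/7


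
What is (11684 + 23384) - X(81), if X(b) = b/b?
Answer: 35067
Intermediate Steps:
X(b) = 1
(11684 + 23384) - X(81) = (11684 + 23384) - 1*1 = 35068 - 1 = 35067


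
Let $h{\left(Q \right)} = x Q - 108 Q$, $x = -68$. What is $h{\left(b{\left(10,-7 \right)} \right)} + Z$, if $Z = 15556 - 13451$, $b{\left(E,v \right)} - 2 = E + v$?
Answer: $1225$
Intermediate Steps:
$b{\left(E,v \right)} = 2 + E + v$ ($b{\left(E,v \right)} = 2 + \left(E + v\right) = 2 + E + v$)
$h{\left(Q \right)} = - 176 Q$ ($h{\left(Q \right)} = - 68 Q - 108 Q = - 176 Q$)
$Z = 2105$
$h{\left(b{\left(10,-7 \right)} \right)} + Z = - 176 \left(2 + 10 - 7\right) + 2105 = \left(-176\right) 5 + 2105 = -880 + 2105 = 1225$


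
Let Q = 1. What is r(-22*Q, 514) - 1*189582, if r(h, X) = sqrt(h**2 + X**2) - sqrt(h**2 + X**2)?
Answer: -189582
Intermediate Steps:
r(h, X) = 0 (r(h, X) = sqrt(X**2 + h**2) - sqrt(X**2 + h**2) = 0)
r(-22*Q, 514) - 1*189582 = 0 - 1*189582 = 0 - 189582 = -189582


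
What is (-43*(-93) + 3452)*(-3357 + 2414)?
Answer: -7026293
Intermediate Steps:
(-43*(-93) + 3452)*(-3357 + 2414) = (3999 + 3452)*(-943) = 7451*(-943) = -7026293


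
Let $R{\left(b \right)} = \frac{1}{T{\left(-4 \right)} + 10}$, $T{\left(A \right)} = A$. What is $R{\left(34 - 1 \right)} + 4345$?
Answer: $\frac{26071}{6} \approx 4345.2$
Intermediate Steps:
$R{\left(b \right)} = \frac{1}{6}$ ($R{\left(b \right)} = \frac{1}{-4 + 10} = \frac{1}{6}$)
$R{\left(34 - 1 \right)} + 4345 = \frac{1}{6} + 4345 = \frac{26071}{6}$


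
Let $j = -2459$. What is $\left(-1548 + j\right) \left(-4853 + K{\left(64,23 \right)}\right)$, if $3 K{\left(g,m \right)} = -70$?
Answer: $\frac{58618403}{3} \approx 1.9539 \cdot 10^{7}$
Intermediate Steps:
$K{\left(g,m \right)} = - \frac{70}{3}$ ($K{\left(g,m \right)} = \frac{1}{3} \left(-70\right) = - \frac{70}{3}$)
$\left(-1548 + j\right) \left(-4853 + K{\left(64,23 \right)}\right) = \left(-1548 - 2459\right) \left(-4853 - \frac{70}{3}\right) = \left(-4007\right) \left(- \frac{14629}{3}\right) = \frac{58618403}{3}$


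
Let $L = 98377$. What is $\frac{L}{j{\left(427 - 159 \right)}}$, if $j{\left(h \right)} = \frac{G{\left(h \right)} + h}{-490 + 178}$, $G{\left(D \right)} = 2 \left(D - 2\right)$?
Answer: $- \frac{3836703}{100} \approx -38367.0$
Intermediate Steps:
$G{\left(D \right)} = -4 + 2 D$ ($G{\left(D \right)} = 2 \left(-2 + D\right) = -4 + 2 D$)
$j{\left(h \right)} = \frac{1}{78} - \frac{h}{104}$ ($j{\left(h \right)} = \frac{\left(-4 + 2 h\right) + h}{-490 + 178} = \frac{-4 + 3 h}{-312} = \left(-4 + 3 h\right) \left(- \frac{1}{312}\right) = \frac{1}{78} - \frac{h}{104}$)
$\frac{L}{j{\left(427 - 159 \right)}} = \frac{98377}{\frac{1}{78} - \frac{427 - 159}{104}} = \frac{98377}{\frac{1}{78} - \frac{67}{26}} = \frac{98377}{- \frac{100}{39}} = 98377 \left(- \frac{39}{100}\right) = - \frac{3836703}{100}$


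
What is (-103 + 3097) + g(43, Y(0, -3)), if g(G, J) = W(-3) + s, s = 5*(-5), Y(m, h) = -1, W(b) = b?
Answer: 2966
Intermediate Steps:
s = -25
g(G, J) = -28 (g(G, J) = -3 - 25 = -28)
(-103 + 3097) + g(43, Y(0, -3)) = (-103 + 3097) - 28 = 2994 - 28 = 2966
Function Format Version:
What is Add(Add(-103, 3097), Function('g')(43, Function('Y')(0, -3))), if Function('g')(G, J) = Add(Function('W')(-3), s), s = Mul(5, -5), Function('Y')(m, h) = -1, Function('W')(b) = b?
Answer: 2966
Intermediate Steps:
s = -25
Function('g')(G, J) = -28 (Function('g')(G, J) = Add(-3, -25) = -28)
Add(Add(-103, 3097), Function('g')(43, Function('Y')(0, -3))) = Add(Add(-103, 3097), -28) = Add(2994, -28) = 2966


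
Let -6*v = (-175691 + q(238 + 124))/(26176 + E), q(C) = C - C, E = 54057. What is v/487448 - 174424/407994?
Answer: -2273869574042169/5318802273393232 ≈ -0.42752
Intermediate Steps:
q(C) = 0
v = 175691/481398 (v = -(-175691 + 0)/(6*(26176 + 54057)) = -(-175691)/(6*80233) = -1/6*(-175691/80233) = 175691/481398 ≈ 0.36496)
v/487448 - 174424/407994 = (175691/481398)/487448 - 174424/407994 = (175691/481398)*(1/487448) - 174424*1/407994 = 175691/234656492304 - 87212/203997 = -2273869574042169/5318802273393232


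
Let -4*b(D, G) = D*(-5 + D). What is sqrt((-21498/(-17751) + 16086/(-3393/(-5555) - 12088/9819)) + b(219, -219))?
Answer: I*sqrt(6035220618081901234810918354)/400379402482 ≈ 194.03*I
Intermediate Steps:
b(D, G) = -D*(-5 + D)/4
sqrt((-21498/(-17751) + 16086/(-3393/(-5555) - 12088/9819)) + b(219, -219)) = sqrt((-21498/(-17751) + 16086/(-3393/(-5555) - 12088/9819)) + (1/4)*219*(5 - 1*219)) = sqrt((-21498*(-1/17751) + 16086/(-3393*(-1/5555) - 12088*1/9819)) + (1/4)*219*(5 - 219)) = sqrt((7166/5917 + 16086/(3393/5555 - 12088/9819)) + (1/4)*219*(-214)) = sqrt((7166/5917 + 16086/(-33832973/54544545)) - 23433/2) = sqrt((7166/5917 + 16086*(-54544545/33832973)) - 23433/2) = sqrt((7166/5917 - 877403550870/33832973) - 23433/2) = sqrt(-5191354363413272/200189701241 - 23433/2) = sqrt(-15073753996006897/400379402482) = I*sqrt(6035220618081901234810918354)/400379402482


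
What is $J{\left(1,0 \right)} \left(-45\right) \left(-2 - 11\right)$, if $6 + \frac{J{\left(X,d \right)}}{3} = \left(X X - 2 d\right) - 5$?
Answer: $-17550$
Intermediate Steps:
$J{\left(X,d \right)} = -33 - 6 d + 3 X^{2}$ ($J{\left(X,d \right)} = -18 + 3 \left(\left(X X - 2 d\right) - 5\right) = -18 + 3 \left(\left(X^{2} - 2 d\right) - 5\right) = -18 + 3 \left(-5 + X^{2} - 2 d\right) = -18 - \left(15 - 3 X^{2} + 6 d\right) = -33 - 6 d + 3 X^{2}$)
$J{\left(1,0 \right)} \left(-45\right) \left(-2 - 11\right) = \left(-33 - 0 + 3 \cdot 1^{2}\right) \left(-45\right) \left(-2 - 11\right) = \left(-33 + 0 + 3 \cdot 1\right) \left(-45\right) \left(-2 - 11\right) = \left(-33 + 0 + 3\right) \left(-45\right) \left(-13\right) = \left(-30\right) \left(-45\right) \left(-13\right) = 1350 \left(-13\right) = -17550$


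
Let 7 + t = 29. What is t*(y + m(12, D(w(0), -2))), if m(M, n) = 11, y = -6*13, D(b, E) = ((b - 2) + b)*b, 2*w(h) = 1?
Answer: -1474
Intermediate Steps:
t = 22 (t = -7 + 29 = 22)
w(h) = 1/2 (w(h) = (1/2)*1 = 1/2)
D(b, E) = b*(-2 + 2*b) (D(b, E) = ((-2 + b) + b)*b = (-2 + 2*b)*b = b*(-2 + 2*b))
y = -78
t*(y + m(12, D(w(0), -2))) = 22*(-78 + 11) = 22*(-67) = -1474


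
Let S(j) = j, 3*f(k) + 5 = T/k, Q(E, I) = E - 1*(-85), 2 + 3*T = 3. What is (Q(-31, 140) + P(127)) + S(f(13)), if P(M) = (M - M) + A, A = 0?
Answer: 6124/117 ≈ 52.342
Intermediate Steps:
T = ⅓ (T = -⅔ + (⅓)*3 = -⅔ + 1 = ⅓ ≈ 0.33333)
Q(E, I) = 85 + E (Q(E, I) = E + 85 = 85 + E)
f(k) = -5/3 + 1/(9*k) (f(k) = -5/3 + (1/(3*k))/3 = -5/3 + 1/(9*k))
P(M) = 0 (P(M) = (M - M) + 0 = 0 + 0 = 0)
(Q(-31, 140) + P(127)) + S(f(13)) = ((85 - 31) + 0) + (⅑)*(1 - 15*13)/13 = (54 + 0) + (⅑)*(1/13)*(1 - 195) = 54 + (⅑)*(1/13)*(-194) = 54 - 194/117 = 6124/117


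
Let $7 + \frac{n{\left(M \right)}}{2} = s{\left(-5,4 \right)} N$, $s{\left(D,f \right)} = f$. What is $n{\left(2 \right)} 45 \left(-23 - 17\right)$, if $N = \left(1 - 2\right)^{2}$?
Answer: $10800$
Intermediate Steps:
$N = 1$ ($N = \left(-1\right)^{2} = 1$)
$n{\left(M \right)} = -6$ ($n{\left(M \right)} = -14 + 2 \cdot 4 \cdot 1 = -14 + 2 \cdot 4 = -14 + 8 = -6$)
$n{\left(2 \right)} 45 \left(-23 - 17\right) = \left(-6\right) 45 \left(-23 - 17\right) = \left(-270\right) \left(-40\right) = 10800$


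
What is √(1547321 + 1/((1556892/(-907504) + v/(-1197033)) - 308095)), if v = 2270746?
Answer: √10833013009824641495097254714038451755805/83672823149805115 ≈ 1243.9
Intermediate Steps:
√(1547321 + 1/((1556892/(-907504) + v/(-1197033)) - 308095)) = √(1547321 + 1/((1556892/(-907504) + 2270746/(-1197033)) - 308095)) = √(1547321 + 1/((1556892*(-1/907504) + 2270746*(-1/1197033)) - 308095)) = √(1547321 + 1/((-389223/226876 - 2270746/1197033) - 308095)) = √(1547321 + 1/(-981090544855/271578058908 - 308095)) = √(1547321 + 1/(-83672823149805115/271578058908)) = √(1547321 - 271578058908/83672823149805115) = √(129468716388708022288007/83672823149805115) = √10833013009824641495097254714038451755805/83672823149805115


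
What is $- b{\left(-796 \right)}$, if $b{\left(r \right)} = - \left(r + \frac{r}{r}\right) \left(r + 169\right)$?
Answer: $498465$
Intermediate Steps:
$b{\left(r \right)} = - \left(1 + r\right) \left(169 + r\right)$ ($b{\left(r \right)} = - \left(r + 1\right) \left(169 + r\right) = - \left(1 + r\right) \left(169 + r\right)$)
$- b{\left(-796 \right)} = - (-169 - \left(-796\right)^{2} - -135320) = - (-169 - 633616 + 135320) = \left(-1\right) \left(-498465\right) = 498465$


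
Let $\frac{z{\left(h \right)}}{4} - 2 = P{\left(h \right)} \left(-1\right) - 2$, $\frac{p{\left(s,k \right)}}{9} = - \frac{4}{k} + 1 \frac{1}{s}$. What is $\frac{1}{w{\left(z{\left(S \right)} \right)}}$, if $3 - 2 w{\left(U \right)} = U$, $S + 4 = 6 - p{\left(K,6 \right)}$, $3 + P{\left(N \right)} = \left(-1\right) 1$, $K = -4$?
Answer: $- \frac{2}{13} \approx -0.15385$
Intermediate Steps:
$P{\left(N \right)} = -4$ ($P{\left(N \right)} = -3 - 1 = -4$)
$p{\left(s,k \right)} = - \frac{36}{k} + \frac{9}{s}$ ($p{\left(s,k \right)} = 9 \left(- \frac{4}{k} + 1 \frac{1}{s}\right) = 9 \left(- \frac{4}{k} + \frac{1}{s}\right) = 9 \left(\frac{1}{s} - \frac{4}{k}\right) = - \frac{36}{k} + \frac{9}{s}$)
$S = \frac{41}{4}$ ($S = -4 - \left(-6 - 6 - \frac{9}{4}\right) = -4 + \left(6 - \left(-6 - \frac{9}{4}\right)\right) = -4 + \left(6 - - \frac{33}{4}\right) = -4 + \left(6 + \frac{33}{4}\right) = -4 + \frac{57}{4} = \frac{41}{4} \approx 10.25$)
$z{\left(h \right)} = 16$ ($z{\left(h \right)} = 8 + 4 \left(\left(-4\right) \left(-1\right) - 2\right) = 8 + 4 \left(4 - 2\right) = 8 + 4 \cdot 2 = 8 + 8 = 16$)
$w{\left(U \right)} = \frac{3}{2} - \frac{U}{2}$
$\frac{1}{w{\left(z{\left(S \right)} \right)}} = \frac{1}{\frac{3}{2} - 8} = \frac{1}{- \frac{13}{2}} = - \frac{2}{13}$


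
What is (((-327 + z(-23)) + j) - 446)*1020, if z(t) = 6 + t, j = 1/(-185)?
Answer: -29814804/37 ≈ -8.0581e+5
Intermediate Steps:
j = -1/185 ≈ -0.0054054
(((-327 + z(-23)) + j) - 446)*1020 = (((-327 + (6 - 23)) - 1/185) - 446)*1020 = (((-327 - 17) - 1/185) - 446)*1020 = ((-344 - 1/185) - 446)*1020 = (-63641/185 - 446)*1020 = -146151/185*1020 = -29814804/37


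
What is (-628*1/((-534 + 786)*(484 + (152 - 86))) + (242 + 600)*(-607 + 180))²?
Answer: 155198107772945508049/1200622500 ≈ 1.2926e+11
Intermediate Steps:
(-628*1/((-534 + 786)*(484 + (152 - 86))) + (242 + 600)*(-607 + 180))² = (-628*1/(252*(484 + 66)) + 842*(-427))² = (-628/(550*252) - 359534)² = (-628/138600 - 359534)² = (-628*1/138600 - 359534)² = (-157/34650 - 359534)² = (-12457853257/34650)² = 155198107772945508049/1200622500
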